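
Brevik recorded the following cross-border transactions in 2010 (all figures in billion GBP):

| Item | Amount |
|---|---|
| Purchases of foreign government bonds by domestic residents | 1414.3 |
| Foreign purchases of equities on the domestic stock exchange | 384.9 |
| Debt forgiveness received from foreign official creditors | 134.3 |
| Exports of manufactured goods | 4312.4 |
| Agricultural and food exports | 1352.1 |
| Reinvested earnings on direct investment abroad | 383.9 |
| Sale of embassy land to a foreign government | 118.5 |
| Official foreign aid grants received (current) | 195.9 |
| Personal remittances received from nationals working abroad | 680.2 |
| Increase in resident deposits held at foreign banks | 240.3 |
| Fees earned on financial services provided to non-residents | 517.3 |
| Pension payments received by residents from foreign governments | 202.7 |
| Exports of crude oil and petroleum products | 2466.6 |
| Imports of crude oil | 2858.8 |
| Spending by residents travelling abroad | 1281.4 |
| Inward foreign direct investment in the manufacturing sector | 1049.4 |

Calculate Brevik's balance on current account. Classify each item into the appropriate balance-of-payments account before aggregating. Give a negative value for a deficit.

5970.9

Goods: 1352.1 + 2466.6 + 4312.4 - 2858.8 = 5272.3
Services: 517.3 - 1281.4 = -764.1
Primary income: 383.9
Secondary income: 202.7 + 680.2 + 195.9 = 1078.8
Current account = 5272.3 + (-764.1) + 383.9 + 1078.8 = 5970.9
(Excluded from the current account — financial account: purchases of foreign government bonds by domestic residents 1414.3, foreign purchases of equities on the domestic stock exchange 384.9, increase in resident deposits held at foreign banks 240.3, inward foreign direct investment in the manufacturing sector 1049.4; capital account: debt forgiveness received from foreign official creditors 134.3, sale of embassy land to a foreign government 118.5.)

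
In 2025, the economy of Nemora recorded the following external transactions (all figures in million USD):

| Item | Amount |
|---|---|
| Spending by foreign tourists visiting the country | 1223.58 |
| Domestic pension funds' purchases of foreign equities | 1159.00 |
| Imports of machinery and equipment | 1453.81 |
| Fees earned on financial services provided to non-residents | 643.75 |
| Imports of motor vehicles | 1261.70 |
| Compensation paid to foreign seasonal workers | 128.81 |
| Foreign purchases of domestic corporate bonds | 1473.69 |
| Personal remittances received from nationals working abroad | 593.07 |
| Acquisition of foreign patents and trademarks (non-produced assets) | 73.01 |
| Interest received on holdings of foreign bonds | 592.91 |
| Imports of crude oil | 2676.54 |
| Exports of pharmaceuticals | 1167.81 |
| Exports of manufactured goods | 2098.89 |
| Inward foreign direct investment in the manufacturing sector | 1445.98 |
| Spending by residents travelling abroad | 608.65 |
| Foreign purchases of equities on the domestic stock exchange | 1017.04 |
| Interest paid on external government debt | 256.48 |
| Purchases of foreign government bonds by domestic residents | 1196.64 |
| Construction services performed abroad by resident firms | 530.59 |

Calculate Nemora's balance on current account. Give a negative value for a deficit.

464.61

Goods: 2098.89 + 1167.81 - 1453.81 - 2676.54 - 1261.70 = -2125.35
Services: 643.75 + 1223.58 + 530.59 - 608.65 = 1789.27
Primary income: -256.48 - 128.81 + 592.91 = 207.62
Secondary income: 593.07
Current account = (-2125.35) + 1789.27 + 207.62 + 593.07 = 464.61
(Excluded from the current account — financial account: domestic pension funds' purchases of foreign equities 1159.00, foreign purchases of domestic corporate bonds 1473.69, inward foreign direct investment in the manufacturing sector 1445.98, foreign purchases of equities on the domestic stock exchange 1017.04, purchases of foreign government bonds by domestic residents 1196.64; capital account: acquisition of foreign patents and trademarks (non-produced assets) 73.01.)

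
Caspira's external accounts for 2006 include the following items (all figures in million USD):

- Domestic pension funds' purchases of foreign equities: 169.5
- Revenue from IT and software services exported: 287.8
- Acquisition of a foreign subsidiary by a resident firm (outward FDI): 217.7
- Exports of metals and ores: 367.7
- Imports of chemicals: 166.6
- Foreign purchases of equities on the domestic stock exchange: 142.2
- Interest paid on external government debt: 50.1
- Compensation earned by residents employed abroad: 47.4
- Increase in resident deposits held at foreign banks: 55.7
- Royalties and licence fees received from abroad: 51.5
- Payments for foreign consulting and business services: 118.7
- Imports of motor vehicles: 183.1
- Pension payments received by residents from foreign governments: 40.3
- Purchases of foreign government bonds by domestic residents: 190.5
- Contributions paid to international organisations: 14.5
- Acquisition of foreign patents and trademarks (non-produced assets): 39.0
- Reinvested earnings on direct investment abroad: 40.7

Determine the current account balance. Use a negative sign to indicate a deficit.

Goods: -166.6 + 367.7 - 183.1 = 18.0
Services: -118.7 + 287.8 + 51.5 = 220.6
Primary income: 40.7 - 50.1 + 47.4 = 38.0
Secondary income: 40.3 - 14.5 = 25.8
Current account = 18.0 + 220.6 + 38.0 + 25.8 = 302.4
(Excluded from the current account — financial account: domestic pension funds' purchases of foreign equities 169.5, acquisition of a foreign subsidiary by a resident firm (outward FDI) 217.7, foreign purchases of equities on the domestic stock exchange 142.2, increase in resident deposits held at foreign banks 55.7, purchases of foreign government bonds by domestic residents 190.5; capital account: acquisition of foreign patents and trademarks (non-produced assets) 39.0.)

302.4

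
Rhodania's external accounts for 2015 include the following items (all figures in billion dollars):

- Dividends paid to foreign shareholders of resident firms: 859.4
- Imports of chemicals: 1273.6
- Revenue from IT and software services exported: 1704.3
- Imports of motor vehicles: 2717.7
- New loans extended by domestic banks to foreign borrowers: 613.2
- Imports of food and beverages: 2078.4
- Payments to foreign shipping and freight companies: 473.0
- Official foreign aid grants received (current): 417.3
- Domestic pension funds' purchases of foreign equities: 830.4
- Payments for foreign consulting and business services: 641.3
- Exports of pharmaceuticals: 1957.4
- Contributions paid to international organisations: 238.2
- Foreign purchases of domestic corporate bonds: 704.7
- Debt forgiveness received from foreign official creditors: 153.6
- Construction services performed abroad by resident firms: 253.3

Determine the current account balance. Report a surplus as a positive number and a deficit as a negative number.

-3949.3

Goods: 1957.4 - 1273.6 - 2717.7 - 2078.4 = -4112.3
Services: -641.3 + 1704.3 - 473.0 + 253.3 = 843.3
Primary income: -859.4
Secondary income: -238.2 + 417.3 = 179.1
Current account = (-4112.3) + 843.3 + (-859.4) + 179.1 = -3949.3
(Excluded from the current account — financial account: new loans extended by domestic banks to foreign borrowers 613.2, domestic pension funds' purchases of foreign equities 830.4, foreign purchases of domestic corporate bonds 704.7; capital account: debt forgiveness received from foreign official creditors 153.6.)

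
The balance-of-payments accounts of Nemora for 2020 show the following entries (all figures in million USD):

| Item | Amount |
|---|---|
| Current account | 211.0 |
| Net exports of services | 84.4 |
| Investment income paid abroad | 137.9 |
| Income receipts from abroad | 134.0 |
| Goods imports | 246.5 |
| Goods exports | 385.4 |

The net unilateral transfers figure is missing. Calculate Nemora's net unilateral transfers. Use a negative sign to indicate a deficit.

-8.4

Current account = goods balance + services balance + net primary income + net secondary income
Sum of the known components = 219.4
Net unilateral transfers = CA - (known components) = 211.0 - 219.4 = -8.4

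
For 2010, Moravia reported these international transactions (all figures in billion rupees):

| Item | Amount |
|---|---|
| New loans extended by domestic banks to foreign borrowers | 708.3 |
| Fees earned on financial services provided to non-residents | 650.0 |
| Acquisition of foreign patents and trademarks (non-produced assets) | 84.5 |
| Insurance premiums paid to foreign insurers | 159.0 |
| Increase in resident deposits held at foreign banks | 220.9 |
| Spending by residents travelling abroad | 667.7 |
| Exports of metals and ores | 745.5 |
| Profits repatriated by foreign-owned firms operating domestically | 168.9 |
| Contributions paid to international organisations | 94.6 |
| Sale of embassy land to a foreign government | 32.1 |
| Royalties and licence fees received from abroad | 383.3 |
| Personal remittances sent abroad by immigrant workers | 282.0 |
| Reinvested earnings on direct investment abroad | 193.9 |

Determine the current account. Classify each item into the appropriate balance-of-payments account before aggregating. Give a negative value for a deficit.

Goods: 745.5
Services: -159.0 + 650.0 + 383.3 - 667.7 = 206.6
Primary income: -168.9 + 193.9 = 25.0
Secondary income: -94.6 - 282.0 = -376.6
Current account = 745.5 + 206.6 + 25.0 + (-376.6) = 600.5
(Excluded from the current account — financial account: new loans extended by domestic banks to foreign borrowers 708.3, increase in resident deposits held at foreign banks 220.9; capital account: acquisition of foreign patents and trademarks (non-produced assets) 84.5, sale of embassy land to a foreign government 32.1.)

600.5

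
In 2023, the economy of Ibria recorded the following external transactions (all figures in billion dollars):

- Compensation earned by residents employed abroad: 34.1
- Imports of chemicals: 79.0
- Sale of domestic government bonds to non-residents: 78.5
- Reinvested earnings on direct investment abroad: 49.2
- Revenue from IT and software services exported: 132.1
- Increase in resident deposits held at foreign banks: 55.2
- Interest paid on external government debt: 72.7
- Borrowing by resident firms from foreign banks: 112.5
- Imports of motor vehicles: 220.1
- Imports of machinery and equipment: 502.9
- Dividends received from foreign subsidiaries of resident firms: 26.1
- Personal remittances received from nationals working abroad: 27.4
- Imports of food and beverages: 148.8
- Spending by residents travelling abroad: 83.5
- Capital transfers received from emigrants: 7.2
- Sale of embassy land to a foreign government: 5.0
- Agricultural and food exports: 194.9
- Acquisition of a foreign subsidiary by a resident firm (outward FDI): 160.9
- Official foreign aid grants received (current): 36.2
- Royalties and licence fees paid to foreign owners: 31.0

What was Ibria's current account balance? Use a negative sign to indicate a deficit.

-638.0

Goods: -148.8 - 502.9 + 194.9 - 79.0 - 220.1 = -755.9
Services: -83.5 + 132.1 - 31.0 = 17.6
Primary income: 49.2 + 34.1 - 72.7 + 26.1 = 36.7
Secondary income: 36.2 + 27.4 = 63.6
Current account = (-755.9) + 17.6 + 36.7 + 63.6 = -638.0
(Excluded from the current account — financial account: sale of domestic government bonds to non-residents 78.5, increase in resident deposits held at foreign banks 55.2, borrowing by resident firms from foreign banks 112.5, acquisition of a foreign subsidiary by a resident firm (outward FDI) 160.9; capital account: capital transfers received from emigrants 7.2, sale of embassy land to a foreign government 5.0.)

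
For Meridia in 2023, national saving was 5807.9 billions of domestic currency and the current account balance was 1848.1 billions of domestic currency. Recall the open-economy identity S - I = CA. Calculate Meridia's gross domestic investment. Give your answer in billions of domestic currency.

3959.8

I = S - CA = 5807.9 - 1848.1 = 3959.8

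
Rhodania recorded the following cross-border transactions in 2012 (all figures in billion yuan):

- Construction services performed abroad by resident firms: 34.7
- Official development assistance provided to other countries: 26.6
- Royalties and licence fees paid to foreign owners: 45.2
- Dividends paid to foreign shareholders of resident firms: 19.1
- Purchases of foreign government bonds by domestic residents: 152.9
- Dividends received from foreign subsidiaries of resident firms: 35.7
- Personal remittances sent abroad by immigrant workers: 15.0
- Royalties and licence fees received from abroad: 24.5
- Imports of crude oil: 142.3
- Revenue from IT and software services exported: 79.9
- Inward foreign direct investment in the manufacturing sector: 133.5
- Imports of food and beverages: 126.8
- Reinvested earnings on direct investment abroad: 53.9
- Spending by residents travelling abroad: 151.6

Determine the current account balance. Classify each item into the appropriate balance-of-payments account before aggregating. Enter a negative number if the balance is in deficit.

-297.9

Goods: -126.8 - 142.3 = -269.1
Services: -45.2 + 34.7 - 151.6 + 79.9 + 24.5 = -57.7
Primary income: 35.7 + 53.9 - 19.1 = 70.5
Secondary income: -26.6 - 15.0 = -41.6
Current account = (-269.1) + (-57.7) + 70.5 + (-41.6) = -297.9
(Excluded from the current account — financial account: purchases of foreign government bonds by domestic residents 152.9, inward foreign direct investment in the manufacturing sector 133.5.)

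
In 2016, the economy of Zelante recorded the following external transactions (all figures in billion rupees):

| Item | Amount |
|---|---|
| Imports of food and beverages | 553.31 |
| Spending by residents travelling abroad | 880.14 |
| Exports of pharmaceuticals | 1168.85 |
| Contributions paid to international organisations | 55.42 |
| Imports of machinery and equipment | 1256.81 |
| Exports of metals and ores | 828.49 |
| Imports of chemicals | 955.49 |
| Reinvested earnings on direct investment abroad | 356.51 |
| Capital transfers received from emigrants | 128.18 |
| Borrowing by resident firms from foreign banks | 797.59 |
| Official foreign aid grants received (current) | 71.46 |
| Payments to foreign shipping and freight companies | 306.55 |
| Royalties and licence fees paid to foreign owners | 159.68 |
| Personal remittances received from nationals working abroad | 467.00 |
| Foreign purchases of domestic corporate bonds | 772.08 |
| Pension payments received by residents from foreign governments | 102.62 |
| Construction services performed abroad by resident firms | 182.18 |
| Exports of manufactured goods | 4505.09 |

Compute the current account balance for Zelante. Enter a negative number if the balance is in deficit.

Goods: 828.49 + 4505.09 + 1168.85 - 553.31 - 955.49 - 1256.81 = 3736.82
Services: -880.14 - 306.55 + 182.18 - 159.68 = -1164.19
Primary income: 356.51
Secondary income: -55.42 + 71.46 + 102.62 + 467.00 = 585.66
Current account = 3736.82 + (-1164.19) + 356.51 + 585.66 = 3514.80
(Excluded from the current account — capital account: capital transfers received from emigrants 128.18; financial account: borrowing by resident firms from foreign banks 797.59, foreign purchases of domestic corporate bonds 772.08.)

3514.80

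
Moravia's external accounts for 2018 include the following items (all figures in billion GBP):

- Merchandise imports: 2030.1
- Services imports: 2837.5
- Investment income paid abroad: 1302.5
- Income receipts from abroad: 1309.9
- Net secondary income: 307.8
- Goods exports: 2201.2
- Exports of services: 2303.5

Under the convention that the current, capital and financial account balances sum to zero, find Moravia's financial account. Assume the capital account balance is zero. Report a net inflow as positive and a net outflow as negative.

Goods balance = 2201.2 - 2030.1 = 171.1
Services balance = 2303.5 - 2837.5 = -534.0
Trade balance (goods + services) = 171.1 + (-534.0) = -362.9
Net primary income = 1309.9 - 1302.5 = 7.4
Net secondary income = 307.8
Current account = -362.9 + 7.4 + 307.8 = -47.7
Financial account = -(-47.7) = 47.7

47.7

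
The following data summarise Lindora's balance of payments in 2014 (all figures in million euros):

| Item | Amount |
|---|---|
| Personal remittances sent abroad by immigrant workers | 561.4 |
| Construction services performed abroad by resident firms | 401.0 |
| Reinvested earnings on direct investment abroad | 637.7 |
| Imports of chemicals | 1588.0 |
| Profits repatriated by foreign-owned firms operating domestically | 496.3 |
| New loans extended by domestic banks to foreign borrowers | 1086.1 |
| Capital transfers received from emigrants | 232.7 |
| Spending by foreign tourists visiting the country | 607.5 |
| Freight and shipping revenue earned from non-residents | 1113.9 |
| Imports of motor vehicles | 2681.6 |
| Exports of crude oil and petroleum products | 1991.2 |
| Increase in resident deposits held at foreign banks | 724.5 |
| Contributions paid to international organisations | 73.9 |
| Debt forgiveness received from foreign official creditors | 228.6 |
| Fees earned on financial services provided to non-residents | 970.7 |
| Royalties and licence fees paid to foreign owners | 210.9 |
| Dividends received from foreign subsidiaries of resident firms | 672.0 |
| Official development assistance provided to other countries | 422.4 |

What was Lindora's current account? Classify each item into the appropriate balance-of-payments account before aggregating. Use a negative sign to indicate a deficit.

Goods: -1588.0 - 2681.6 + 1991.2 = -2278.4
Services: 970.7 + 1113.9 - 210.9 + 607.5 + 401.0 = 2882.2
Primary income: 637.7 + 672.0 - 496.3 = 813.4
Secondary income: -561.4 - 73.9 - 422.4 = -1057.7
Current account = (-2278.4) + 2882.2 + 813.4 + (-1057.7) = 359.5
(Excluded from the current account — financial account: new loans extended by domestic banks to foreign borrowers 1086.1, increase in resident deposits held at foreign banks 724.5; capital account: capital transfers received from emigrants 232.7, debt forgiveness received from foreign official creditors 228.6.)

359.5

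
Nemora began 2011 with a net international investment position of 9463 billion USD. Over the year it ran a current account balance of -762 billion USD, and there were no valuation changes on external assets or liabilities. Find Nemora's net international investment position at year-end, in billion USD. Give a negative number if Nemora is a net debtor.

8701

With no valuation effects, change in NIIP = current account = -762
End-of-year NIIP = 9463 + (-762) = 8701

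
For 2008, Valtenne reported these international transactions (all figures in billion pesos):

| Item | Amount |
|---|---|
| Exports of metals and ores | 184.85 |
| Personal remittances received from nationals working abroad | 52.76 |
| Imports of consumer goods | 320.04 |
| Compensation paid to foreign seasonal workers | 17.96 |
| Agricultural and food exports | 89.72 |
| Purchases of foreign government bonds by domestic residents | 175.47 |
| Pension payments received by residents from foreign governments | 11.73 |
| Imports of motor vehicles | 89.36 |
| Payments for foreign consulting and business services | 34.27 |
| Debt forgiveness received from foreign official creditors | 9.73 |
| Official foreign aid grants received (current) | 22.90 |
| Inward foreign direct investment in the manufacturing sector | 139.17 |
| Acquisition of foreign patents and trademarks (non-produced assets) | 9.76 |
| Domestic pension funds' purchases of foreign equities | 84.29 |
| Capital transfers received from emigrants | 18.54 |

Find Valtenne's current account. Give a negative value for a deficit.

-99.67

Goods: 89.72 - 320.04 - 89.36 + 184.85 = -134.83
Services: -34.27
Primary income: -17.96
Secondary income: 22.90 + 11.73 + 52.76 = 87.39
Current account = (-134.83) + (-34.27) + (-17.96) + 87.39 = -99.67
(Excluded from the current account — financial account: purchases of foreign government bonds by domestic residents 175.47, inward foreign direct investment in the manufacturing sector 139.17, domestic pension funds' purchases of foreign equities 84.29; capital account: debt forgiveness received from foreign official creditors 9.73, acquisition of foreign patents and trademarks (non-produced assets) 9.76, capital transfers received from emigrants 18.54.)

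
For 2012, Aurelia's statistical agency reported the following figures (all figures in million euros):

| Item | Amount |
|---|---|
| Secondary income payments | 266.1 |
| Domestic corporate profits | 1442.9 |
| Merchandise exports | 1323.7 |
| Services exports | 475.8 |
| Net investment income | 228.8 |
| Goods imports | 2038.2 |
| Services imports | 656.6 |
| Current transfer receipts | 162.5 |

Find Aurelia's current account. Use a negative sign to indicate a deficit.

-770.1

Goods balance = 1323.7 - 2038.2 = -714.5
Services balance = 475.8 - 656.6 = -180.8
Trade balance (goods + services) = -714.5 + (-180.8) = -895.3
Net primary income = 228.8
Net secondary income = 162.5 - 266.1 = -103.6
Current account = -895.3 + 228.8 + (-103.6) = -770.1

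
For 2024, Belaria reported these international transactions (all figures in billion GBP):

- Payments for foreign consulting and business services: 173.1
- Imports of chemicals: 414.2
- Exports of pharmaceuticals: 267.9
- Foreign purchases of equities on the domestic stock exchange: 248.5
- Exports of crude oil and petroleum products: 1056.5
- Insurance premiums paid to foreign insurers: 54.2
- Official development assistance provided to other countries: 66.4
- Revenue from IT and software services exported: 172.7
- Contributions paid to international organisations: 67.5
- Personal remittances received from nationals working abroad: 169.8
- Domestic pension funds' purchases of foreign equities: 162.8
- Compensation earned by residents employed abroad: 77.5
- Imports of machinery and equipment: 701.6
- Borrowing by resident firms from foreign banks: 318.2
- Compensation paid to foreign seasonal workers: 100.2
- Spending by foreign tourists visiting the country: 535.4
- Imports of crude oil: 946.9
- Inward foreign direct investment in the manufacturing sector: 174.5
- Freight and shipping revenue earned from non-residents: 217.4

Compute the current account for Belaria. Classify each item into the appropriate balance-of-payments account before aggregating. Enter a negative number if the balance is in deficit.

Goods: -414.2 + 267.9 + 1056.5 - 701.6 - 946.9 = -738.3
Services: -173.1 + 217.4 - 54.2 + 535.4 + 172.7 = 698.2
Primary income: 77.5 - 100.2 = -22.7
Secondary income: -67.5 + 169.8 - 66.4 = 35.9
Current account = (-738.3) + 698.2 + (-22.7) + 35.9 = -26.9
(Excluded from the current account — financial account: foreign purchases of equities on the domestic stock exchange 248.5, domestic pension funds' purchases of foreign equities 162.8, borrowing by resident firms from foreign banks 318.2, inward foreign direct investment in the manufacturing sector 174.5.)

-26.9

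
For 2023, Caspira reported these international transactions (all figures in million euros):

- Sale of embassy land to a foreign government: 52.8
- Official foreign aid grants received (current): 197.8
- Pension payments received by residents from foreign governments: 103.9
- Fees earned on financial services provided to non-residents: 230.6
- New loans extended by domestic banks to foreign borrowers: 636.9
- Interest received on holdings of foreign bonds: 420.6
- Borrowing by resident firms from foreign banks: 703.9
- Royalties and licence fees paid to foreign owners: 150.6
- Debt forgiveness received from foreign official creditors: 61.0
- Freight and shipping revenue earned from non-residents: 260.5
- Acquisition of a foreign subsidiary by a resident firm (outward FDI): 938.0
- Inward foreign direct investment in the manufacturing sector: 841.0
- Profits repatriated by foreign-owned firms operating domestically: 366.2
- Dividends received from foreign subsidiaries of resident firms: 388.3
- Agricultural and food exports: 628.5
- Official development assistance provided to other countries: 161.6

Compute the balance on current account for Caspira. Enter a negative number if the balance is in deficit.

1551.8

Goods: 628.5
Services: 260.5 + 230.6 - 150.6 = 340.5
Primary income: 388.3 + 420.6 - 366.2 = 442.7
Secondary income: -161.6 + 197.8 + 103.9 = 140.1
Current account = 628.5 + 340.5 + 442.7 + 140.1 = 1551.8
(Excluded from the current account — capital account: sale of embassy land to a foreign government 52.8, debt forgiveness received from foreign official creditors 61.0; financial account: new loans extended by domestic banks to foreign borrowers 636.9, borrowing by resident firms from foreign banks 703.9, acquisition of a foreign subsidiary by a resident firm (outward FDI) 938.0, inward foreign direct investment in the manufacturing sector 841.0.)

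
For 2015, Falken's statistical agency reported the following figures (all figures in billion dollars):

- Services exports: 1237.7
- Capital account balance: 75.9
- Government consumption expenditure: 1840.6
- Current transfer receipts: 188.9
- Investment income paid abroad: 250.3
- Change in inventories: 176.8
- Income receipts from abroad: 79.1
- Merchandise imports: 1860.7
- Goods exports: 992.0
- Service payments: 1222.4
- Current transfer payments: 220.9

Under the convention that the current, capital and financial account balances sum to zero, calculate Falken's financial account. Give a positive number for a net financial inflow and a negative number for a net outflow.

980.7

Goods balance = 992.0 - 1860.7 = -868.7
Services balance = 1237.7 - 1222.4 = 15.3
Trade balance (goods + services) = -868.7 + 15.3 = -853.4
Net primary income = 79.1 - 250.3 = -171.2
Net secondary income = 188.9 - 220.9 = -32.0
Current account = -853.4 + (-171.2) + (-32.0) = -1056.6
Financial account = -(-1056.6 + 75.9) = 980.7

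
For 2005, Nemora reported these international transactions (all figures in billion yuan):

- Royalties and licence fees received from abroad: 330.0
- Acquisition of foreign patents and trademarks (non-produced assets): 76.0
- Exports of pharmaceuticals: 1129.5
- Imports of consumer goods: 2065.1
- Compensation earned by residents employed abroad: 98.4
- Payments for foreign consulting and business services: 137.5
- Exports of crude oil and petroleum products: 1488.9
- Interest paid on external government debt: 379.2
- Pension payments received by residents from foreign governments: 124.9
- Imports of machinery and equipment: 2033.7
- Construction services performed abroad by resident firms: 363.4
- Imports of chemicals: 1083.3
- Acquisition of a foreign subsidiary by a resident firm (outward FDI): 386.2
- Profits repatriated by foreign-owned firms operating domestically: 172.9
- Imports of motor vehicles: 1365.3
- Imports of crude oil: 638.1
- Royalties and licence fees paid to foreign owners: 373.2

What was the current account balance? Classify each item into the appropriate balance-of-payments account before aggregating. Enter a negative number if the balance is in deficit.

-4713.2

Goods: -2033.7 - 1365.3 - 1083.3 - 2065.1 - 638.1 + 1129.5 + 1488.9 = -4567.1
Services: 363.4 - 373.2 - 137.5 + 330.0 = 182.7
Primary income: 98.4 - 172.9 - 379.2 = -453.7
Secondary income: 124.9
Current account = (-4567.1) + 182.7 + (-453.7) + 124.9 = -4713.2
(Excluded from the current account — capital account: acquisition of foreign patents and trademarks (non-produced assets) 76.0; financial account: acquisition of a foreign subsidiary by a resident firm (outward FDI) 386.2.)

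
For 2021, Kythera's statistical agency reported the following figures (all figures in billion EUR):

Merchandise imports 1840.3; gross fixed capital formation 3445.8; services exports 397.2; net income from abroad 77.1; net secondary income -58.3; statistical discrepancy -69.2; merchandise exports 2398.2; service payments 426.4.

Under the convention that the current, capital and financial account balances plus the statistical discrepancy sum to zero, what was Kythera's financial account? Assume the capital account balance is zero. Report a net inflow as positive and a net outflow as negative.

-478.3

Goods balance = 2398.2 - 1840.3 = 557.9
Services balance = 397.2 - 426.4 = -29.2
Trade balance (goods + services) = 557.9 + (-29.2) = 528.7
Net primary income = 77.1
Net secondary income = -58.3
Current account = 528.7 + 77.1 + (-58.3) = 547.5
Financial account = -(547.5 + (-69.2)) = -478.3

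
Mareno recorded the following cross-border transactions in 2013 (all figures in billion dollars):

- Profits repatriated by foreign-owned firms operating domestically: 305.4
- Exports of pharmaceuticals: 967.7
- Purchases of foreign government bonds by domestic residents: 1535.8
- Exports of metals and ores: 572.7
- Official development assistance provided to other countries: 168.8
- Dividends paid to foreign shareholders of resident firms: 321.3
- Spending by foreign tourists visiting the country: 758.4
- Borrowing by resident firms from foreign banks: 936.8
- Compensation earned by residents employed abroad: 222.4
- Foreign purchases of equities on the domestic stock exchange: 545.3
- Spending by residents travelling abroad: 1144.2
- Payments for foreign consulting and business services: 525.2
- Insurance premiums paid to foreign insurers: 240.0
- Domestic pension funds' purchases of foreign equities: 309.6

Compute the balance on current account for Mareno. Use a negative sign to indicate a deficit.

Goods: 572.7 + 967.7 = 1540.4
Services: -525.2 - 1144.2 - 240.0 + 758.4 = -1151.0
Primary income: -321.3 - 305.4 + 222.4 = -404.3
Secondary income: -168.8
Current account = 1540.4 + (-1151.0) + (-404.3) + (-168.8) = -183.7
(Excluded from the current account — financial account: purchases of foreign government bonds by domestic residents 1535.8, borrowing by resident firms from foreign banks 936.8, foreign purchases of equities on the domestic stock exchange 545.3, domestic pension funds' purchases of foreign equities 309.6.)

-183.7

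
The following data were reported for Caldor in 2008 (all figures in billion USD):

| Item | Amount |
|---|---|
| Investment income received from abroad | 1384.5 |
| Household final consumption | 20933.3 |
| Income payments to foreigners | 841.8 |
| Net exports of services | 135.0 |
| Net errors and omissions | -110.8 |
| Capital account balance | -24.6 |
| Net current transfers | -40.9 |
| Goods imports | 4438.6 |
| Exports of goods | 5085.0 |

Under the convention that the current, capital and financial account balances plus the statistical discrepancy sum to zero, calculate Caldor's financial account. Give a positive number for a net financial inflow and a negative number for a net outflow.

Goods balance = 5085.0 - 4438.6 = 646.4
Services balance = 135.0
Trade balance (goods + services) = 646.4 + 135.0 = 781.4
Net primary income = 1384.5 - 841.8 = 542.7
Net secondary income = -40.9
Current account = 781.4 + 542.7 + (-40.9) = 1283.2
Financial account = -(1283.2 + (-24.6) + (-110.8)) = -1147.8

-1147.8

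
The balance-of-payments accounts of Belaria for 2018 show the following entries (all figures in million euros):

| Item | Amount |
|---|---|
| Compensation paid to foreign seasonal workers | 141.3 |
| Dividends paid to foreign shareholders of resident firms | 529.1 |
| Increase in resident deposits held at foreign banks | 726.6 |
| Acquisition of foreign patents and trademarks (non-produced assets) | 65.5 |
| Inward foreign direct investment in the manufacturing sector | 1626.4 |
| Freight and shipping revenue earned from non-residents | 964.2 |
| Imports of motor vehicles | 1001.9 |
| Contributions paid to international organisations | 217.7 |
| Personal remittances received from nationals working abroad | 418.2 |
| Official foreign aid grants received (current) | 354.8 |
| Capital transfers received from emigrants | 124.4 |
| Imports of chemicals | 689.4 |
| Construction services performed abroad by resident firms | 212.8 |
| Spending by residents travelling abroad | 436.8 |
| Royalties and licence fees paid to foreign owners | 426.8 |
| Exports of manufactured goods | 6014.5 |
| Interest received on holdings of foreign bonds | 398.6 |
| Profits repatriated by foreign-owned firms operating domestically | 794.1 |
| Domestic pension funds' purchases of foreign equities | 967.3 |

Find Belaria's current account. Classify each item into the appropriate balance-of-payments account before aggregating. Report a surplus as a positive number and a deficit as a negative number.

4126.0

Goods: -689.4 - 1001.9 + 6014.5 = 4323.2
Services: -426.8 + 964.2 + 212.8 - 436.8 = 313.4
Primary income: 398.6 - 794.1 - 141.3 - 529.1 = -1065.9
Secondary income: 354.8 - 217.7 + 418.2 = 555.3
Current account = 4323.2 + 313.4 + (-1065.9) + 555.3 = 4126.0
(Excluded from the current account — financial account: increase in resident deposits held at foreign banks 726.6, inward foreign direct investment in the manufacturing sector 1626.4, domestic pension funds' purchases of foreign equities 967.3; capital account: acquisition of foreign patents and trademarks (non-produced assets) 65.5, capital transfers received from emigrants 124.4.)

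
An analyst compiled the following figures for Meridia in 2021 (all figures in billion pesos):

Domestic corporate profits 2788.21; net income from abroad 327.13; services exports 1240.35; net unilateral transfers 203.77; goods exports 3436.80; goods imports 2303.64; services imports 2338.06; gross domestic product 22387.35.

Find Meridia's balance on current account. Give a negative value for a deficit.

Goods balance = 3436.80 - 2303.64 = 1133.16
Services balance = 1240.35 - 2338.06 = -1097.71
Trade balance (goods + services) = 1133.16 + (-1097.71) = 35.45
Net primary income = 327.13
Net secondary income = 203.77
Current account = 35.45 + 327.13 + 203.77 = 566.35

566.35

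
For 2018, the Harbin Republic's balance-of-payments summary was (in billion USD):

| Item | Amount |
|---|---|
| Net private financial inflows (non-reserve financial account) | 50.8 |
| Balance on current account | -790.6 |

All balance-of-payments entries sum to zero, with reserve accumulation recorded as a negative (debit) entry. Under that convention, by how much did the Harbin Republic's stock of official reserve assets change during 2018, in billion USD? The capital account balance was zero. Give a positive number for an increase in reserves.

-739.8

Official reserve transactions balance = -((-790.6) + 50.8) = 739.8
An accumulation of reserves is recorded as a debit (negative entry), so the change in the stock of reserves is the negative of that balance.
Change in official reserves = -(739.8) = -739.8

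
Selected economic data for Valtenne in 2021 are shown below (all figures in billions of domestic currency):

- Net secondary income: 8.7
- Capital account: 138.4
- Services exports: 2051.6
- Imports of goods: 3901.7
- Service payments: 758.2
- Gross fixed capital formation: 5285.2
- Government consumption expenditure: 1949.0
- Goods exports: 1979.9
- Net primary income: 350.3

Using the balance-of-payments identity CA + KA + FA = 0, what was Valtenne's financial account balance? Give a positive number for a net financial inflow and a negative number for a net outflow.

131.0

Goods balance = 1979.9 - 3901.7 = -1921.8
Services balance = 2051.6 - 758.2 = 1293.4
Trade balance (goods + services) = -1921.8 + 1293.4 = -628.4
Net primary income = 350.3
Net secondary income = 8.7
Current account = -628.4 + 350.3 + 8.7 = -269.4
Financial account = -(-269.4 + 138.4) = 131.0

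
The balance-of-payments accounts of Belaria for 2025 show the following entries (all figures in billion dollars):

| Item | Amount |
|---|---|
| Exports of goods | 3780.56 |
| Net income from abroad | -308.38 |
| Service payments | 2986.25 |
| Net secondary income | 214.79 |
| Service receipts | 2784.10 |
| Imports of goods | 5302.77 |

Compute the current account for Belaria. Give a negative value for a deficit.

Goods balance = 3780.56 - 5302.77 = -1522.21
Services balance = 2784.10 - 2986.25 = -202.15
Trade balance (goods + services) = -1522.21 + (-202.15) = -1724.36
Net primary income = -308.38
Net secondary income = 214.79
Current account = -1724.36 + (-308.38) + 214.79 = -1817.95

-1817.95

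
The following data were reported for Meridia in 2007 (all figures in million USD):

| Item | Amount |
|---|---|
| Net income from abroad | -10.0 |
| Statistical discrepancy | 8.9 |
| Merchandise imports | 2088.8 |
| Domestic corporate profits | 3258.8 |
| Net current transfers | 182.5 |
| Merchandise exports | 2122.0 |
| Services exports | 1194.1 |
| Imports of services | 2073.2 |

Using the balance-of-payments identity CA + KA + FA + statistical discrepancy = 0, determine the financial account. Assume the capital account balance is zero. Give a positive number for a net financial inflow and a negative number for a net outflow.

Goods balance = 2122.0 - 2088.8 = 33.2
Services balance = 1194.1 - 2073.2 = -879.1
Trade balance (goods + services) = 33.2 + (-879.1) = -845.9
Net primary income = -10.0
Net secondary income = 182.5
Current account = -845.9 + (-10.0) + 182.5 = -673.4
Financial account = -(-673.4 + 8.9) = 664.5

664.5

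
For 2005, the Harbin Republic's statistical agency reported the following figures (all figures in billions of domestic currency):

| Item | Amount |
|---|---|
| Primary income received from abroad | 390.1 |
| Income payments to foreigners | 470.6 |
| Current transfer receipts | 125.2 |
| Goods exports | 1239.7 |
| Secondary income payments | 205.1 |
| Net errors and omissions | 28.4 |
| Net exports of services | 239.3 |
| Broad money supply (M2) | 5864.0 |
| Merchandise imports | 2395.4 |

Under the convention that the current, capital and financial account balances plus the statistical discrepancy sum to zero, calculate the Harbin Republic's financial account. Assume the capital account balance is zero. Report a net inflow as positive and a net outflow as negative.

Goods balance = 1239.7 - 2395.4 = -1155.7
Services balance = 239.3
Trade balance (goods + services) = -1155.7 + 239.3 = -916.4
Net primary income = 390.1 - 470.6 = -80.5
Net secondary income = 125.2 - 205.1 = -79.9
Current account = -916.4 + (-80.5) + (-79.9) = -1076.8
Financial account = -(-1076.8 + 28.4) = 1048.4

1048.4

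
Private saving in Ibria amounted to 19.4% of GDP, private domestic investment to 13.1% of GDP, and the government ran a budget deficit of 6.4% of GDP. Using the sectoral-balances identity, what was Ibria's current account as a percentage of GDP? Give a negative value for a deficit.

By the sectoral-balances identity, CA = (S_private - I) + (T - G).
Private balance = 19.4 - 13.1 = 6.3
Government balance (T - G) = -6.4
CA = 6.3 + (-6.4) = -0.1

-0.1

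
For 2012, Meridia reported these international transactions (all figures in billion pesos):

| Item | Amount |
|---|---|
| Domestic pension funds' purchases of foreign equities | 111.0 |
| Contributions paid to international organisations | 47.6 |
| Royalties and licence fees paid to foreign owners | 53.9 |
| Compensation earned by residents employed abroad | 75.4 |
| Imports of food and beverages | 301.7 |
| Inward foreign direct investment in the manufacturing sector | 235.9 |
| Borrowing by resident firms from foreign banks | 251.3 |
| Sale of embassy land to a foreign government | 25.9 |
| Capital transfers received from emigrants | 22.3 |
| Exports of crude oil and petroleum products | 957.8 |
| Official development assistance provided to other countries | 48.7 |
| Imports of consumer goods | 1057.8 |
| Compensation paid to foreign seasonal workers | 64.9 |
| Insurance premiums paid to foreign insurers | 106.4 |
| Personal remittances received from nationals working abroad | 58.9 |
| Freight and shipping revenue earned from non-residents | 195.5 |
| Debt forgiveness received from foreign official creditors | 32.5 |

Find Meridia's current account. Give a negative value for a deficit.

-393.4

Goods: 957.8 - 1057.8 - 301.7 = -401.7
Services: -106.4 - 53.9 + 195.5 = 35.2
Primary income: -64.9 + 75.4 = 10.5
Secondary income: 58.9 - 47.6 - 48.7 = -37.4
Current account = (-401.7) + 35.2 + 10.5 + (-37.4) = -393.4
(Excluded from the current account — financial account: domestic pension funds' purchases of foreign equities 111.0, inward foreign direct investment in the manufacturing sector 235.9, borrowing by resident firms from foreign banks 251.3; capital account: sale of embassy land to a foreign government 25.9, capital transfers received from emigrants 22.3, debt forgiveness received from foreign official creditors 32.5.)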